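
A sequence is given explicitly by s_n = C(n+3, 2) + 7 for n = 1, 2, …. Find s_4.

C(7, 2) = 21, so s_4 = 28.

28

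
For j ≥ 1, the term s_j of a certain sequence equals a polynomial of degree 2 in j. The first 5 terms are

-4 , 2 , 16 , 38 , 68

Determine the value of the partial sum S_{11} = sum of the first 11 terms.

1606

1st diffs: 6, 14, 22, 30.
2nd diffs: 8, 8, 8 (constant).
So s_j = 4j^2 - 6j - 2.
Continuing: …, 106, 152, 206, 268, …, s_{11} = 416.
Summing j = 1..11 (11 terms) gives 1606.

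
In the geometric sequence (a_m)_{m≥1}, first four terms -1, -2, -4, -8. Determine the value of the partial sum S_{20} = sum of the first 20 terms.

-1048575

Common ratio r = 2.
a_m = (-1)·2^(m-1).
S = (-1)·(2^20 - 1)/(2 - 1) = (-1)·(1048576 - 1)/(1) = -1048575.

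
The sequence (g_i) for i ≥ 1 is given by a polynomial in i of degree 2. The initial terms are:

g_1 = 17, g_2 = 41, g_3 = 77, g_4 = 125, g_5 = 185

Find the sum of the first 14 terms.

1st diffs: 24, 36, 48, 60.
2nd diffs: 12, 12, 12 (constant).
Newton forward-difference form: g_i = 17 + 24·C(i-1,1) + 12·C(i-1,2).
Continuing: …, 257, 341, 437, 545, …, g_{14} = 1265.
Summing i = 1..14 (14 terms) gives 6790.

6790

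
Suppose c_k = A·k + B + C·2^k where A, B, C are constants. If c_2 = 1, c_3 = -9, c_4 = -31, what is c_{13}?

Write the equations: 2A + B + 4C = 1; 3A + B + 8C = -9; 4A + B + 16C = -31.
Subtracting the first from the second: A + 4C = -10.
Subtracting the second from the third: A + 8C = -22.
Solving: C = -3, A = 2, then B = 9.
Therefore c_{13} = 26 + 9 + (-3)·8192 = -24541.

-24541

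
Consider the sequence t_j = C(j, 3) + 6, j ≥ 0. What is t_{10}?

C(10, 3) = 120, so t_{10} = 126.

126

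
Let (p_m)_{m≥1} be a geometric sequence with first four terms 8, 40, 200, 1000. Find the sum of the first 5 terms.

Common ratio r = 5.
p_m = 8·5^(m-1).
S = 8·(5^5 - 1)/(5 - 1) = 8·(3125 - 1)/(4) = 6248.

6248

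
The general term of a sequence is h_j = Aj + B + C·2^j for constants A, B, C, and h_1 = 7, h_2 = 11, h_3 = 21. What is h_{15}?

Write the equations: A + B + 2C = 7; 2A + B + 4C = 11; 3A + B + 8C = 21.
Subtracting the first from the second: A + 2C = 4.
Subtracting the second from the third: A + 4C = 10.
Solving: C = 3, A = -2, then B = 3.
Therefore h_{15} = -30 + 3 + 3·32768 = 98277.

98277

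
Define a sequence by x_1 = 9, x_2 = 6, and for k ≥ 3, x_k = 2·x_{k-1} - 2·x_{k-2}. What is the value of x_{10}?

96

x_3 = -6;  x_4 = -24;  x_5 = -36;  x_6 = -24;  x_7 = 24;  x_8 = 96;  x_9 = 144;  x_{10} = 96.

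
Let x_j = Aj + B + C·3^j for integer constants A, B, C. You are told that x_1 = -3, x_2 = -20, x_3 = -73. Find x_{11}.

-531425

Plug in j = 1, 2, 3: A + B + 3C = -3; 2A + B + 9C = -20; 3A + B + 27C = -73.
Subtracting the first from the second: A + 6C = -17.
Subtracting the second from the third: A + 18C = -53.
Solving: C = -3, A = 1, then B = 5.
So x_j = 1·j + 5 + (-3)·3^j; at j=11 this is -531425.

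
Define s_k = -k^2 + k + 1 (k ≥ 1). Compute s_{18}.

-305

s_{18} = -1·18^2 + 1·18 + 1 = -305.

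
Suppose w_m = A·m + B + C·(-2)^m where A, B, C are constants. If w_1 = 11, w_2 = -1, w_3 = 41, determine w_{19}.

1572977

Plug in m = 1, 2, 3: A + B - 2C = 11; 2A + B + 4C = -1; 3A + B - 8C = 41.
Subtracting the first from the second: A + 6C = -12.
Subtracting the second from the third: A - 12C = 42.
Solving: C = -3, A = 6, then B = -1.
So w_m = 6·m + (-1) + (-3)·(-2)^m; at m=19 this is 1572977.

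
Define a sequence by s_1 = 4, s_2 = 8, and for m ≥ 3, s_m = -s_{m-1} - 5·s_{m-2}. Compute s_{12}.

42468

s_3 = -28, s_4 = -12, s_5 = 152, s_6 = -92, s_7 = -668, s_8 = 1128, s_9 = 2212, s_{10} = -7852, s_{11} = -3208, s_{12} = 42468.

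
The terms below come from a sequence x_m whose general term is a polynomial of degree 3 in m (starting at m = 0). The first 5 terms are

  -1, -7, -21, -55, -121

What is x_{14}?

-5181

1st diffs: -6, -14, -34, -66.
2nd diffs: -8, -20, -32.
3rd diffs: -12, -12 (constant).
Newton forward-difference form: x_m = -1 + (-6)·C(m,1) + (-8)·C(m,2) + (-12)·C(m,3).
At m = 14: m = 14, so x_{14} = -1 - 84 - 728 - 4368 = -5181.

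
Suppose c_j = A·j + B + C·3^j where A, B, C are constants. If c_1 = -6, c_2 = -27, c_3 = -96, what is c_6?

Plug in j = 1, 2, 3: A + B + 3C = -6; 2A + B + 9C = -27; 3A + B + 27C = -96.
Subtracting the first from the second: A + 6C = -21.
Subtracting the second from the third: A + 18C = -69.
Solving: C = -4, A = 3, then B = 3.
Hence c_6 = 3·6 + 3 + (-4)·729 = -2895.

-2895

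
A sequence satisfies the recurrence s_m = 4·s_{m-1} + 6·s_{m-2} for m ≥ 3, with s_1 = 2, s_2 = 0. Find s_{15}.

3508237056

Applying the relation repeatedly:
s_3 = 12;  s_4 = 48;  s_5 = 264;  …;  s_{12} = 25501440;  s_{13} = 131645568;  s_{14} = 679590912;  s_{15} = 3508237056.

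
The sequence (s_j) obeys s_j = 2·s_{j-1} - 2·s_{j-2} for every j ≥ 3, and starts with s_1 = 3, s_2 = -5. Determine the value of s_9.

Compute successive terms:
s_3 = -16;  s_4 = -22;  s_5 = -12;  s_6 = 20;  s_7 = 64;  s_8 = 88;  s_9 = 48.

48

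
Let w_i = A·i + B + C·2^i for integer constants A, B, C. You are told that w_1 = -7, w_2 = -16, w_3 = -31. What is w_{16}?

Plug in i = 1, 2, 3: A + B + 2C = -7; 2A + B + 4C = -16; 3A + B + 8C = -31.
Subtracting the first from the second: A + 2C = -9.
Subtracting the second from the third: A + 4C = -15.
Solving: C = -3, A = -3, then B = 2.
Therefore w_{16} = -48 + 2 + (-3)·65536 = -196654.

-196654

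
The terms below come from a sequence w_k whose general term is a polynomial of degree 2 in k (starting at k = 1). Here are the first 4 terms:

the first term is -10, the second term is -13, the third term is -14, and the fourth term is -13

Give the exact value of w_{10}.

35

1st diffs: -3, -1, 1.
2nd diffs: 2, 2 (constant).
So w_k = k^2 - 6k - 5.
Evaluating at k = 10 gives w_{10} = 35.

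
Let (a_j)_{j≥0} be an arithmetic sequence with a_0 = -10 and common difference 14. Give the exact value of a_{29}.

396

a_j = -10 + (j - 0)·14.
a_{29} = -10 + 29·14 = 396.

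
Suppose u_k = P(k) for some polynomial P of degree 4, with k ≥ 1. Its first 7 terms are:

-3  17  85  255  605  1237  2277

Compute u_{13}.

1st diffs: 20, 68, 170, 350, 632, 1040.
2nd diffs: 48, 102, 180, 282, 408.
3rd diffs: 54, 78, 102, 126.
4th diffs: 24, 24, 24 (constant).
Newton forward-difference form: u_k = -3 + 20·C(k-1,1) + 48·C(k-1,2) + 54·C(k-1,3) + 24·C(k-1,4).
At k = 13: k-1 = 12, so u_{13} = -3 + 240 + 3168 + 11880 + 11880 = 27165.

27165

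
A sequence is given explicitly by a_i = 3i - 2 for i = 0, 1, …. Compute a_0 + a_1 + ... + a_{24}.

850

Over i = 0..24: Σi = 300.
Total = (3)·300 + (-2)·25 = 850.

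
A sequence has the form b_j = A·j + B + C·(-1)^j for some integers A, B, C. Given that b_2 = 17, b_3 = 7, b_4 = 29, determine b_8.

53

At j = 2, 3, 4: 2A + B + C = 17; 3A + B - C = 7; 4A + B + C = 29.
Subtracting the first from the second: A - 2C = -10.
Subtracting the second from the third: A + 2C = 22.
Solving: C = 8, A = 6, then B = -3.
Therefore b_8 = 48 + (-3) + 8·1 = 53.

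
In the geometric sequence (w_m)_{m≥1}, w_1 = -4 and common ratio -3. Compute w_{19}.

-1549681956

w_m = (-4)·(-3)^(m-1).
w_{19} = (-4)·(-3)^18 = -1549681956.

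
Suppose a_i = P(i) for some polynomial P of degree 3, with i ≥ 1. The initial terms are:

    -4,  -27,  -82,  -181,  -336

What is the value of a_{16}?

-9169

1st diffs: -23, -55, -99, -155.
2nd diffs: -32, -44, -56.
3rd diffs: -12, -12 (constant).
So a_i = -2i^3 - 4i^2 + 3i - 1.
Evaluating at i = 16 gives a_{16} = -9169.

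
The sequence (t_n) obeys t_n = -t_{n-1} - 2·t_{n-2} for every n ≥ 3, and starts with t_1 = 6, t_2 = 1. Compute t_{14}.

t_3 = -13;  t_4 = 11;  t_5 = 15;  …;  t_{11} = 215;  t_{12} = -109;  t_{13} = -321;  t_{14} = 539.

539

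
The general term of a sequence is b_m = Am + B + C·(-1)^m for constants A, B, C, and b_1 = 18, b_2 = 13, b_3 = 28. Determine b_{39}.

208

Plug in m = 1, 2, 3: A + B - C = 18; 2A + B + C = 13; 3A + B - C = 28.
Subtracting the first from the second: A + 2C = -5.
Subtracting the second from the third: A - 2C = 15.
Solving: C = -5, A = 5, then B = 8.
Therefore b_{39} = 195 + 8 + (-5)·(-1) = 208.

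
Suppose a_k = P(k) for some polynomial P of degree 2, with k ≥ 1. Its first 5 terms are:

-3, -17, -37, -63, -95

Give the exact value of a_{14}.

1st diffs: -14, -20, -26, -32.
2nd diffs: -6, -6, -6 (constant).
Newton forward-difference form: a_k = -3 + (-14)·C(k-1,1) + (-6)·C(k-1,2).
At k = 14: k-1 = 13, so a_{14} = -3 - 182 - 468 = -653.

-653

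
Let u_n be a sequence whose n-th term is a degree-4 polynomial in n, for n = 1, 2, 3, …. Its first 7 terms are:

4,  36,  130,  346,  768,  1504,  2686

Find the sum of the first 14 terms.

133644

1st diffs: 32, 94, 216, 422, 736, 1182.
2nd diffs: 62, 122, 206, 314, 446.
3rd diffs: 60, 84, 108, 132.
4th diffs: 24, 24, 24 (constant).
Newton forward-difference form: u_n = 4 + 32·C(n-1,1) + 62·C(n-1,2) + 60·C(n-1,3) + 24·C(n-1,4).
Continuing: …, 4470, 7036, 10588, 15354, …, u_{14} = 39576.
Summing n = 1..14 (14 terms) gives 133644.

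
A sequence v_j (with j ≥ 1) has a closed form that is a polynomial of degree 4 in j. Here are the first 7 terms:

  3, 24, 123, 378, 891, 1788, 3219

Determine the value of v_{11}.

18123

1st diffs: 21, 99, 255, 513, 897, 1431.
2nd diffs: 78, 156, 258, 384, 534.
3rd diffs: 78, 102, 126, 150.
4th diffs: 24, 24, 24 (constant).
Newton forward-difference form: v_j = 3 + 21·C(j-1,1) + 78·C(j-1,2) + 78·C(j-1,3) + 24·C(j-1,4).
At j = 11: j-1 = 10, so v_{11} = 3 + 210 + 3510 + 9360 + 5040 = 18123.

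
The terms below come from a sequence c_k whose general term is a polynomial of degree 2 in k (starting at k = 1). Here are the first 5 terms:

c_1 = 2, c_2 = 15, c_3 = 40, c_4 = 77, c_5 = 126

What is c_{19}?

1st diffs: 13, 25, 37, 49.
2nd diffs: 12, 12, 12 (constant).
Newton forward-difference form: c_k = 2 + 13·C(k-1,1) + 12·C(k-1,2).
At k = 19: k-1 = 18, so c_{19} = 2 + 234 + 1836 = 2072.

2072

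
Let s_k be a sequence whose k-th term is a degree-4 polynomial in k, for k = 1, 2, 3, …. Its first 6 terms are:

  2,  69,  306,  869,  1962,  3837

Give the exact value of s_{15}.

1st diffs: 67, 237, 563, 1093, 1875.
2nd diffs: 170, 326, 530, 782.
3rd diffs: 156, 204, 252.
4th diffs: 48, 48 (constant).
So s_k = 2k^4 + 6k^3 - k^2 - 2k - 3.
Evaluating at k = 15 gives s_{15} = 121242.

121242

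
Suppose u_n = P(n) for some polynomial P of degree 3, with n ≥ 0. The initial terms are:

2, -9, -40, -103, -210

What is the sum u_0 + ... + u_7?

-2252

1st diffs: -11, -31, -63, -107.
2nd diffs: -20, -32, -44.
3rd diffs: -12, -12 (constant).
Newton forward-difference form: u_n = 2 + (-11)·C(n,1) + (-20)·C(n,2) + (-12)·C(n,3).
Continuing: -373, -604, -915.
Summing n = 0..7 (8 terms) gives -2252.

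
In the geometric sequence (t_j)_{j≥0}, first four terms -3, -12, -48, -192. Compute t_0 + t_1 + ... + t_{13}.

-268435455

Common ratio r = 4.
t_j = (-3)·4^(j-0).
S = (-3)·(4^14 - 1)/(4 - 1) = (-3)·(268435456 - 1)/(3) = -268435455.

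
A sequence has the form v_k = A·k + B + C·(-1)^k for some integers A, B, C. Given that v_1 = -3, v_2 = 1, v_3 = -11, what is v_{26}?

-95

Plug in k = 1, 2, 3: A + B - C = -3; 2A + B + C = 1; 3A + B - C = -11.
Subtracting the first from the second: A + 2C = 4.
Subtracting the second from the third: A - 2C = -12.
Solving: C = 4, A = -4, then B = 5.
So v_k = -4·k + 5 + 4·(-1)^k; at k=26 this is -95.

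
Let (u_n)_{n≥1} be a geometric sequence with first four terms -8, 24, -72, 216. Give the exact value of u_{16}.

Common ratio r = -3.
u_n = (-8)·(-3)^(n-1).
u_{16} = (-8)·(-3)^15 = 114791256.

114791256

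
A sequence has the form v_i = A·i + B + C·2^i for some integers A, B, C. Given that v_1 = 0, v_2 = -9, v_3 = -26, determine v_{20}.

-4194315

Write the equations: A + B + 2C = 0; 2A + B + 4C = -9; 3A + B + 8C = -26.
Subtracting the first from the second: A + 2C = -9.
Subtracting the second from the third: A + 4C = -17.
Solving: C = -4, A = -1, then B = 9.
Hence v_{20} = -1·20 + 9 + (-4)·1048576 = -4194315.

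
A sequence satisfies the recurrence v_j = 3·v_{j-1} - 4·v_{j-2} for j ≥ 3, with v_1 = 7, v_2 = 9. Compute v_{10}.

3369

Iterate the recurrence:
v_3 = -1  v_4 = -39  v_5 = -113  v_6 = -183  v_7 = -97  v_8 = 441  v_9 = 1711  v_{10} = 3369.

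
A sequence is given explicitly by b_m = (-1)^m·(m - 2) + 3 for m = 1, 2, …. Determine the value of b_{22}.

23

(-1)^22 = 1; m - 2 at m=22 is 20; so b_{22} = 23.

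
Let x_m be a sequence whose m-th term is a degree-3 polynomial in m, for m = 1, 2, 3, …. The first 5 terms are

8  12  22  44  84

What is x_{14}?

2244

1st diffs: 4, 10, 22, 40.
2nd diffs: 6, 12, 18.
3rd diffs: 6, 6 (constant).
So x_m = m^3 - 3m^2 + 6m + 4.
Evaluating at m = 14 gives x_{14} = 2244.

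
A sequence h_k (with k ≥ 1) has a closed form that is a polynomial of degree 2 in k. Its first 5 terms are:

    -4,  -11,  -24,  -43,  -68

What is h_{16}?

1st diffs: -7, -13, -19, -25.
2nd diffs: -6, -6, -6 (constant).
So h_k = -3k^2 + 2k - 3.
Evaluating at k = 16 gives h_{16} = -739.

-739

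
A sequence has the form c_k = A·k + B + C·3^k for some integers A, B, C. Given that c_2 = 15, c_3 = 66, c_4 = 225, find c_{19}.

3486784338

Write the equations: 2A + B + 9C = 15; 3A + B + 27C = 66; 4A + B + 81C = 225.
Subtracting the first from the second: A + 18C = 51.
Subtracting the second from the third: A + 54C = 159.
Solving: C = 3, A = -3, then B = -6.
Therefore c_{19} = -57 + (-6) + 3·1162261467 = 3486784338.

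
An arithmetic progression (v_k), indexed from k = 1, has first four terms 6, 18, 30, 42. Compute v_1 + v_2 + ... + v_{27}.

Common difference d = 12.
v_k = 6 + (k - 1)·12.
v_{27} = 318; S = 27·(6 + 318)/2 = 4374.

4374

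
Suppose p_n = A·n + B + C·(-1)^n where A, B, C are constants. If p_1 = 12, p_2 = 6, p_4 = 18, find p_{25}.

Plug in n = 1, 2, 4: A + B - C = 12; 2A + B + C = 6; 4A + B + C = 18.
Subtracting the first from the second: A + 2C = -6.
Subtracting the second from the third: 2A = 12.
Solving: C = -6, A = 6, then B = 0.
Therefore p_{25} = 150 + 0 + (-6)·(-1) = 156.

156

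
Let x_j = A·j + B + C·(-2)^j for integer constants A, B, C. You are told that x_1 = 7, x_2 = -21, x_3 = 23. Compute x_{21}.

At j = 1, 2, 3: A + B - 2C = 7; 2A + B + 4C = -21; 3A + B - 8C = 23.
Subtracting the first from the second: A + 6C = -28.
Subtracting the second from the third: A - 12C = 44.
Solving: C = -4, A = -4, then B = 3.
Hence x_{21} = -4·21 + 3 + (-4)·(-2097152) = 8388527.

8388527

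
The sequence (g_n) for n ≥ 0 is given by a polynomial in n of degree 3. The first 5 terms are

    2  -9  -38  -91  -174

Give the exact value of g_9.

1st diffs: -11, -29, -53, -83.
2nd diffs: -18, -24, -30.
3rd diffs: -6, -6 (constant).
So g_n = -n^3 - 6n^2 - 4n + 2.
Evaluating at n = 9 gives g_9 = -1249.

-1249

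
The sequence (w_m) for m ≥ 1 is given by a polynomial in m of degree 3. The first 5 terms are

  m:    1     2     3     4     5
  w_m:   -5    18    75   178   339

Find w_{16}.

9370

1st diffs: 23, 57, 103, 161.
2nd diffs: 34, 46, 58.
3rd diffs: 12, 12 (constant).
Newton forward-difference form: w_m = -5 + 23·C(m-1,1) + 34·C(m-1,2) + 12·C(m-1,3).
At m = 16: m-1 = 15, so w_{16} = -5 + 345 + 3570 + 5460 = 9370.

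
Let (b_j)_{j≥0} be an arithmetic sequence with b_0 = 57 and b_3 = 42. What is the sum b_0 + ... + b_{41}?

Common difference d = (42 - 57) / (3 - 0) = -5.
b_j = 57 + (j - 0)·(-5).
b_{41} = -148; S = 42·(57 + (-148))/2 = -1911.

-1911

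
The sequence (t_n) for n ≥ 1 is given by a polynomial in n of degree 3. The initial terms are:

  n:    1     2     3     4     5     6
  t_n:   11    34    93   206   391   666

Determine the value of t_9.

2211

1st diffs: 23, 59, 113, 185, 275.
2nd diffs: 36, 54, 72, 90.
3rd diffs: 18, 18, 18 (constant).
So t_n = 3n^3 + 2n + 6.
Evaluating at n = 9 gives t_9 = 2211.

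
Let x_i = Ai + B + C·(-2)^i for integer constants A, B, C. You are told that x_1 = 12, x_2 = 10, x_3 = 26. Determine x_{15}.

32834

The three given values yield: A + B - 2C = 12; 2A + B + 4C = 10; 3A + B - 8C = 26.
Subtracting the first from the second: A + 6C = -2.
Subtracting the second from the third: A - 12C = 16.
Solving: C = -1, A = 4, then B = 6.
Hence x_{15} = 4·15 + 6 + (-1)·(-32768) = 32834.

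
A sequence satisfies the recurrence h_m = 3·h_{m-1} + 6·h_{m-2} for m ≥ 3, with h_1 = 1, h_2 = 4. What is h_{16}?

3815252118

Iterate the recurrence:
h_3 = 18; h_4 = 78; h_5 = 342; …; h_{13} = 45645606; h_{14} = 199575414; h_{15} = 872599878; h_{16} = 3815252118.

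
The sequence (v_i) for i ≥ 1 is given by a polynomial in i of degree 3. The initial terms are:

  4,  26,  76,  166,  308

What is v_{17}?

1st diffs: 22, 50, 90, 142.
2nd diffs: 28, 40, 52.
3rd diffs: 12, 12 (constant).
Newton forward-difference form: v_i = 4 + 22·C(i-1,1) + 28·C(i-1,2) + 12·C(i-1,3).
At i = 17: i-1 = 16, so v_{17} = 4 + 352 + 3360 + 6720 = 10436.

10436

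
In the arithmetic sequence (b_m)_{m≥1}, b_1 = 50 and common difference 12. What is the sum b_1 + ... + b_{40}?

11360

b_m = 50 + (m - 1)·12.
b_{40} = 518; S = 40·(50 + 518)/2 = 11360.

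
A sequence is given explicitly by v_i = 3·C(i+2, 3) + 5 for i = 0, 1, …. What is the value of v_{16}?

2453

C(18, 3) = 816, so v_{16} = 2453.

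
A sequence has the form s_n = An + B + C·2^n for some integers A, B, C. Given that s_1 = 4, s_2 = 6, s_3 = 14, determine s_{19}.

Write the equations: A + B + 2C = 4; 2A + B + 4C = 6; 3A + B + 8C = 14.
Subtracting the first from the second: A + 2C = 2.
Subtracting the second from the third: A + 4C = 8.
Solving: C = 3, A = -4, then B = 2.
So s_n = -4·n + 2 + 3·2^n; at n=19 this is 1572790.

1572790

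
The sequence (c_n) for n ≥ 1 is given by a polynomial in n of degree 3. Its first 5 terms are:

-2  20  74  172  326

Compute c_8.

1st diffs: 22, 54, 98, 154.
2nd diffs: 32, 44, 56.
3rd diffs: 12, 12 (constant).
Newton forward-difference form: c_n = -2 + 22·C(n-1,1) + 32·C(n-1,2) + 12·C(n-1,3).
At n = 8: n-1 = 7, so c_8 = -2 + 154 + 672 + 420 = 1244.

1244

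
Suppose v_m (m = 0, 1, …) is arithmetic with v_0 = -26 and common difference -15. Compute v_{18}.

v_m = -26 + (m - 0)·(-15).
v_{18} = -26 + 18·(-15) = -296.

-296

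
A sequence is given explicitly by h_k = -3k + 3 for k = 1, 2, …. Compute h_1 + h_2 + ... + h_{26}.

-975

Over k = 1..26: Σk = 351.
Total = (-3)·351 + (3)·26 = -975.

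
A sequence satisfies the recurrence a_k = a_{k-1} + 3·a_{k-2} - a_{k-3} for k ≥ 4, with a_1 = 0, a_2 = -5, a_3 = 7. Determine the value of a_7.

a_4 = -8, a_5 = 18, a_6 = -13, a_7 = 49.

49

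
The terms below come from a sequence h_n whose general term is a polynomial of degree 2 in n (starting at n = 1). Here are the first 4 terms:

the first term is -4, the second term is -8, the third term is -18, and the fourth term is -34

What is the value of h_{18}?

-888

1st diffs: -4, -10, -16.
2nd diffs: -6, -6 (constant).
Newton forward-difference form: h_n = -4 + (-4)·C(n-1,1) + (-6)·C(n-1,2).
At n = 18: n-1 = 17, so h_{18} = -4 - 68 - 816 = -888.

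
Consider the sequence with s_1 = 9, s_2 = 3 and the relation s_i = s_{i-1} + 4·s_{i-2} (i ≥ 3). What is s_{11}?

Compute successive terms:
s_3 = 39; s_4 = 51; s_5 = 207; s_6 = 411; s_7 = 1239; s_8 = 2883; s_9 = 7839; s_{10} = 19371; s_{11} = 50727.

50727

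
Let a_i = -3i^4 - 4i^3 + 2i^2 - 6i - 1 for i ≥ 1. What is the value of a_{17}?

-269740

a_{17} = -3·17^4 - 4·17^3 + 2·17^2 - 6·17 - 1 = -269740.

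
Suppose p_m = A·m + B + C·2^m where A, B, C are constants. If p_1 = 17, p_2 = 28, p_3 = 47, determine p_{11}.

The three given values yield: A + B + 2C = 17; 2A + B + 4C = 28; 3A + B + 8C = 47.
Subtracting the first from the second: A + 2C = 11.
Subtracting the second from the third: A + 4C = 19.
Solving: C = 4, A = 3, then B = 6.
Hence p_{11} = 3·11 + 6 + 4·2048 = 8231.

8231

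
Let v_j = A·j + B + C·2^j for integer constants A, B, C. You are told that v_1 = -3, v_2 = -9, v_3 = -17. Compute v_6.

-85

Write the equations: A + B + 2C = -3; 2A + B + 4C = -9; 3A + B + 8C = -17.
Subtracting the first from the second: A + 2C = -6.
Subtracting the second from the third: A + 4C = -8.
Solving: C = -1, A = -4, then B = 3.
So v_j = -4·j + 3 + (-1)·2^j; at j=6 this is -85.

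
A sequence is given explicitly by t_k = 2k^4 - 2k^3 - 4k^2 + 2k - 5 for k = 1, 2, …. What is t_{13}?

52073

t_{13} = 2·13^4 - 2·13^3 - 4·13^2 + 2·13 - 5 = 52073.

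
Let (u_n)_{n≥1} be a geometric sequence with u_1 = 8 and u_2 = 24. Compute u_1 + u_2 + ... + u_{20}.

13947137600

Common ratio r = 3.
u_n = 8·3^(n-1).
S = 8·(3^20 - 1)/(3 - 1) = 8·(3486784401 - 1)/(2) = 13947137600.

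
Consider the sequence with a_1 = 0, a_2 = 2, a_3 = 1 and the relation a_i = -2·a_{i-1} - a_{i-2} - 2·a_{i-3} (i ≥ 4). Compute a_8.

Compute successive terms:
a_4 = -4; a_5 = 3; a_6 = -4; a_7 = 13; a_8 = -28.

-28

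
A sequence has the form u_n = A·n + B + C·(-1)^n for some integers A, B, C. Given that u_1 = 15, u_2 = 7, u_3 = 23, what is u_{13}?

Write the equations: A + B - C = 15; 2A + B + C = 7; 3A + B - C = 23.
Subtracting the first from the second: A + 2C = -8.
Subtracting the second from the third: A - 2C = 16.
Solving: C = -6, A = 4, then B = 5.
Therefore u_{13} = 52 + 5 + (-6)·(-1) = 63.

63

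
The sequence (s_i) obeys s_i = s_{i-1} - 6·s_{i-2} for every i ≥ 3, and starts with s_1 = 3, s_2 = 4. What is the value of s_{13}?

-139682

Compute successive terms:
s_3 = -14; s_4 = -38; s_5 = 46; …; s_{10} = 8242; s_{11} = 18046; s_{12} = -31406; s_{13} = -139682.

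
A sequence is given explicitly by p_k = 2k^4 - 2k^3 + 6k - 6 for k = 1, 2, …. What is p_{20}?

304114

p_{20} = 2·20^4 - 2·20^3 + 6·20 - 6 = 304114.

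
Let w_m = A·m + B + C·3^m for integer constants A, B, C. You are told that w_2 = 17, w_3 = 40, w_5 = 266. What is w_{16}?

43046799

The three given values yield: 2A + B + 9C = 17; 3A + B + 27C = 40; 5A + B + 243C = 266.
Subtracting the first from the second: A + 18C = 23.
Subtracting the second from the third: 2A + 216C = 226.
Solving: C = 1, A = 5, then B = -2.
Hence w_{16} = 5·16 + (-2) + 1·43046721 = 43046799.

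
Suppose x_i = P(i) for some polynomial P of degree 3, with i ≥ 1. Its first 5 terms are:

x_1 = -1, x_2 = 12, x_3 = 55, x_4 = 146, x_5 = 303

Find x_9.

1st diffs: 13, 43, 91, 157.
2nd diffs: 30, 48, 66.
3rd diffs: 18, 18 (constant).
Newton forward-difference form: x_i = -1 + 13·C(i-1,1) + 30·C(i-1,2) + 18·C(i-1,3).
At i = 9: i-1 = 8, so x_9 = -1 + 104 + 840 + 1008 = 1951.

1951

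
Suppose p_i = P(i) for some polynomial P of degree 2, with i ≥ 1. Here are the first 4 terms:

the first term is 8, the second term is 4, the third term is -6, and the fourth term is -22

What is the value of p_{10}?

1st diffs: -4, -10, -16.
2nd diffs: -6, -6 (constant).
Newton forward-difference form: p_i = 8 + (-4)·C(i-1,1) + (-6)·C(i-1,2).
At i = 10: i-1 = 9, so p_{10} = 8 - 36 - 216 = -244.

-244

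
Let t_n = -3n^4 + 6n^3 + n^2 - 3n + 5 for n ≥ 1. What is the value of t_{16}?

t_{16} = -3·16^4 + 6·16^3 + 1·16^2 - 3·16 + 5 = -171819.

-171819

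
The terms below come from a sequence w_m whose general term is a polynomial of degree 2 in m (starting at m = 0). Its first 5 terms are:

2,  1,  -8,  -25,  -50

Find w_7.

-173

1st diffs: -1, -9, -17, -25.
2nd diffs: -8, -8, -8 (constant).
Newton forward-difference form: w_m = 2 + (-1)·C(m,1) + (-8)·C(m,2).
At m = 7: m = 7, so w_7 = 2 - 7 - 168 = -173.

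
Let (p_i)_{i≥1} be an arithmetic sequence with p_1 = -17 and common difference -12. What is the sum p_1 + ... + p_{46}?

p_i = -17 + (i - 1)·(-12).
p_{46} = -557; S = 46·(-17 + (-557))/2 = -13202.

-13202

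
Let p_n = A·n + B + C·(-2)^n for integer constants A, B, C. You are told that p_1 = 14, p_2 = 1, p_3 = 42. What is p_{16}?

-196525

Plug in n = 1, 2, 3: A + B - 2C = 14; 2A + B + 4C = 1; 3A + B - 8C = 42.
Subtracting the first from the second: A + 6C = -13.
Subtracting the second from the third: A - 12C = 41.
Solving: C = -3, A = 5, then B = 3.
Therefore p_{16} = 80 + 3 + (-3)·65536 = -196525.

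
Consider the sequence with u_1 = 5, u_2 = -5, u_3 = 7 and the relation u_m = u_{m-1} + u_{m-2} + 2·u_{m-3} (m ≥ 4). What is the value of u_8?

121

u_4 = 12;  u_5 = 9;  u_6 = 35;  u_7 = 68;  u_8 = 121.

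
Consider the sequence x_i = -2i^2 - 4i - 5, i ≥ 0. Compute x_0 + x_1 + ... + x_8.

-597

Over i = 0..8: Σi = 36, Σi² = 204.
Total = (-2)·204 + (-4)·36 + (-5)·9 = -597.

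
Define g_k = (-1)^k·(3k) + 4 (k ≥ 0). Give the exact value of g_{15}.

-41

(-1)^15 = -1; 3k at k=15 is 45; so g_{15} = -41.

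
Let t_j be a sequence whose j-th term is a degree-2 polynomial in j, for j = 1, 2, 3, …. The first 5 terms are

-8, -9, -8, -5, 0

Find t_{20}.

315

1st diffs: -1, 1, 3, 5.
2nd diffs: 2, 2, 2 (constant).
Newton forward-difference form: t_j = -8 + (-1)·C(j-1,1) + 2·C(j-1,2).
At j = 20: j-1 = 19, so t_{20} = -8 - 19 + 342 = 315.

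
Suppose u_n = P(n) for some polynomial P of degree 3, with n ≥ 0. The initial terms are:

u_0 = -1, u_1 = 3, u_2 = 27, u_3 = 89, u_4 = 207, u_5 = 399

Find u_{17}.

15027

1st diffs: 4, 24, 62, 118, 192.
2nd diffs: 20, 38, 56, 74.
3rd diffs: 18, 18, 18 (constant).
So u_n = 3n^3 + n^2 - 1.
Evaluating at n = 17 gives u_{17} = 15027.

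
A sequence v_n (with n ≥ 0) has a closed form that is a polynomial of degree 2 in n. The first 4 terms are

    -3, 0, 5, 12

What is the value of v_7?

1st diffs: 3, 5, 7.
2nd diffs: 2, 2 (constant).
Newton forward-difference form: v_n = -3 + 3·C(n,1) + 2·C(n,2).
At n = 7: n = 7, so v_7 = -3 + 21 + 42 = 60.

60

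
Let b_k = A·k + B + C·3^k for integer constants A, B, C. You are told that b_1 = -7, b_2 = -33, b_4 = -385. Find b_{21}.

Write the equations: A + B + 3C = -7; 2A + B + 9C = -33; 4A + B + 81C = -385.
Subtracting the first from the second: A + 6C = -26.
Subtracting the second from the third: 2A + 72C = -352.
Solving: C = -5, A = 4, then B = 4.
So b_k = 4·k + 4 + (-5)·3^k; at k=21 this is -52301765927.

-52301765927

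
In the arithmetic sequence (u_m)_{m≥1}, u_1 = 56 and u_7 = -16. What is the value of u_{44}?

-460

Common difference d = (-16 - 56) / (7 - 1) = -12.
u_m = 56 + (m - 1)·(-12).
u_{44} = 56 + 43·(-12) = -460.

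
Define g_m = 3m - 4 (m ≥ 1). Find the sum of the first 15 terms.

Over m = 1..15: Σm = 120.
Total = (3)·120 + (-4)·15 = 300.

300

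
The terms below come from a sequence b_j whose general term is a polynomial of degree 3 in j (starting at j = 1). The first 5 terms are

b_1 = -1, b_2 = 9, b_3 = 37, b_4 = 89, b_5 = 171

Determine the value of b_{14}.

1st diffs: 10, 28, 52, 82.
2nd diffs: 18, 24, 30.
3rd diffs: 6, 6 (constant).
Newton forward-difference form: b_j = -1 + 10·C(j-1,1) + 18·C(j-1,2) + 6·C(j-1,3).
At j = 14: j-1 = 13, so b_{14} = -1 + 130 + 1404 + 1716 = 3249.

3249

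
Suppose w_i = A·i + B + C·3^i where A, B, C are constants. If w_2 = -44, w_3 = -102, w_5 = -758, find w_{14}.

-14348972

The three given values yield: 2A + B + 9C = -44; 3A + B + 27C = -102; 5A + B + 243C = -758.
Subtracting the first from the second: A + 18C = -58.
Subtracting the second from the third: 2A + 216C = -656.
Solving: C = -3, A = -4, then B = -9.
Hence w_{14} = -4·14 + (-9) + (-3)·4782969 = -14348972.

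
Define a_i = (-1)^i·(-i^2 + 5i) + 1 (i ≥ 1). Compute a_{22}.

-373

(-1)^22 = 1; -i^2 + 5i at i=22 is -374; so a_{22} = -373.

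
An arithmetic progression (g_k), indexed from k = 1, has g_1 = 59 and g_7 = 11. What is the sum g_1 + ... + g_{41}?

Common difference d = (11 - 59) / (7 - 1) = -8.
g_k = 59 + (k - 1)·(-8).
g_{41} = -261; S = 41·(59 + (-261))/2 = -4141.

-4141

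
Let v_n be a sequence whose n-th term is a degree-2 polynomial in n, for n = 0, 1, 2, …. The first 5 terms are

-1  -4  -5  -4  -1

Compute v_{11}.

76

1st diffs: -3, -1, 1, 3.
2nd diffs: 2, 2, 2 (constant).
Newton forward-difference form: v_n = -1 + (-3)·C(n,1) + 2·C(n,2).
At n = 11: n = 11, so v_{11} = -1 - 33 + 110 = 76.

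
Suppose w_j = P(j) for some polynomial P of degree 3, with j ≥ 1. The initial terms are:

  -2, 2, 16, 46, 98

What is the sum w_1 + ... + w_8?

1st diffs: 4, 14, 30, 52.
2nd diffs: 10, 16, 22.
3rd diffs: 6, 6 (constant).
Newton forward-difference form: w_j = -2 + 4·C(j-1,1) + 10·C(j-1,2) + 6·C(j-1,3).
Continuing: 178, 292, 446.
Summing j = 1..8 (8 terms) gives 1076.

1076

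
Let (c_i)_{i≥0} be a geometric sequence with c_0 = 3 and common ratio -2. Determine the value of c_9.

-1536

c_i = 3·(-2)^(i-0).
c_9 = 3·(-2)^9 = -1536.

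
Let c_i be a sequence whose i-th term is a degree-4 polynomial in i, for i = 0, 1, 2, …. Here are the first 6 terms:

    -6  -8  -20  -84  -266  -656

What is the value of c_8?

-4334

1st diffs: -2, -12, -64, -182, -390.
2nd diffs: -10, -52, -118, -208.
3rd diffs: -42, -66, -90.
4th diffs: -24, -24 (constant).
Newton forward-difference form: c_i = -6 + (-2)·C(i,1) + (-10)·C(i,2) + (-42)·C(i,3) + (-24)·C(i,4).
At i = 8: i = 8, so c_8 = -6 - 16 - 280 - 2352 - 1680 = -4334.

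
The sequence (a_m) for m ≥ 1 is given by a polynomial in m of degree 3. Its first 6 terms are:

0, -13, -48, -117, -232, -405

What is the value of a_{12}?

1st diffs: -13, -35, -69, -115, -173.
2nd diffs: -22, -34, -46, -58.
3rd diffs: -12, -12, -12 (constant).
Newton forward-difference form: a_m = (-13)·C(m-1,1) + (-22)·C(m-1,2) + (-12)·C(m-1,3).
At m = 12: m-1 = 11, so a_{12} = -143 - 1210 - 1980 = -3333.

-3333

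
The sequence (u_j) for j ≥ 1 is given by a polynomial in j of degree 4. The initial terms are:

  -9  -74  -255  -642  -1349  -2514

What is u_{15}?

1st diffs: -65, -181, -387, -707, -1165.
2nd diffs: -116, -206, -320, -458.
3rd diffs: -90, -114, -138.
4th diffs: -24, -24 (constant).
Newton forward-difference form: u_j = -9 + (-65)·C(j-1,1) + (-116)·C(j-1,2) + (-90)·C(j-1,3) + (-24)·C(j-1,4).
At j = 15: j-1 = 14, so u_{15} = -9 - 910 - 10556 - 32760 - 24024 = -68259.

-68259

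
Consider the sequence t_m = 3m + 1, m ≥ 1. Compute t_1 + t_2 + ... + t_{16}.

Over m = 1..16: Σm = 136.
Total = (3)·136 + (1)·16 = 424.

424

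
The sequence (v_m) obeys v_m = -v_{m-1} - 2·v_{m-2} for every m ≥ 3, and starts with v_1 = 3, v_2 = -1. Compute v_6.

-17

Iterate the recurrence:
v_3 = -5;  v_4 = 7;  v_5 = 3;  v_6 = -17.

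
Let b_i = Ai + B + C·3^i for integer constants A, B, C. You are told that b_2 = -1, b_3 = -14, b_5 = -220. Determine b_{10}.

-59001

The three given values yield: 2A + B + 9C = -1; 3A + B + 27C = -14; 5A + B + 243C = -220.
Subtracting the first from the second: A + 18C = -13.
Subtracting the second from the third: 2A + 216C = -206.
Solving: C = -1, A = 5, then B = -2.
Therefore b_{10} = 50 + (-2) + (-1)·59049 = -59001.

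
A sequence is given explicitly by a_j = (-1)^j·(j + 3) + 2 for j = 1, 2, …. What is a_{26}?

31

(-1)^26 = 1; j + 3 at j=26 is 29; so a_{26} = 31.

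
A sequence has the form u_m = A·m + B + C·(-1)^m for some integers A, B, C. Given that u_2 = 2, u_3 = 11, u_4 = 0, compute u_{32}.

Write the equations: 2A + B + C = 2; 3A + B - C = 11; 4A + B + C = 0.
Subtracting the first from the second: A - 2C = 9.
Subtracting the second from the third: A + 2C = -11.
Solving: C = -5, A = -1, then B = 9.
Hence u_{32} = -1·32 + 9 + (-5)·1 = -28.

-28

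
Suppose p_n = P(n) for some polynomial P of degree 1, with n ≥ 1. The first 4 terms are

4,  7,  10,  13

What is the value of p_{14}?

43

1st diffs: 3, 3, 3 (constant).
So p_n = 3n + 1.
Evaluating at n = 14 gives p_{14} = 43.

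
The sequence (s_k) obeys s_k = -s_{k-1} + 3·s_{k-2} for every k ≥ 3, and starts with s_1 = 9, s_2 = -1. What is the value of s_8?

-1177

s_3 = 28  s_4 = -31  s_5 = 115  s_6 = -208  s_7 = 553  s_8 = -1177.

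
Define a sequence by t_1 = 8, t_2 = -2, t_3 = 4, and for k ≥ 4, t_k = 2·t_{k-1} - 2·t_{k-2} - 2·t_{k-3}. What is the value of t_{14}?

t_4 = -4; t_5 = -12; t_6 = -24; …; t_{11} = 144; t_{12} = -576; t_{13} = -1984; t_{14} = -3104.

-3104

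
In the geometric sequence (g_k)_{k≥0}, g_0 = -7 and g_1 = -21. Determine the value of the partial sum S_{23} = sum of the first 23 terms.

-329501125891

Common ratio r = 3.
g_k = (-7)·3^(k-0).
S = (-7)·(3^23 - 1)/(3 - 1) = (-7)·(94143178827 - 1)/(2) = -329501125891.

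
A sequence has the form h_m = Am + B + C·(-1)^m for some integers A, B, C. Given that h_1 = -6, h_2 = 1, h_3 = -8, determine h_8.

-5

Plug in m = 1, 2, 3: A + B - C = -6; 2A + B + C = 1; 3A + B - C = -8.
Subtracting the first from the second: A + 2C = 7.
Subtracting the second from the third: A - 2C = -9.
Solving: C = 4, A = -1, then B = -1.
So h_m = -1·m + (-1) + 4·(-1)^m; at m=8 this is -5.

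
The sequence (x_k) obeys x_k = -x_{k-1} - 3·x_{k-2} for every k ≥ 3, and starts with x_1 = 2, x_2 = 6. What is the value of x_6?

Compute successive terms:
x_3 = -12;  x_4 = -6;  x_5 = 42;  x_6 = -24.

-24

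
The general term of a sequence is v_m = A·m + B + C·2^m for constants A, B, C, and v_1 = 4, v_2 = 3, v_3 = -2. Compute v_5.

-44

At m = 1, 2, 3: A + B + 2C = 4; 2A + B + 4C = 3; 3A + B + 8C = -2.
Subtracting the first from the second: A + 2C = -1.
Subtracting the second from the third: A + 4C = -5.
Solving: C = -2, A = 3, then B = 5.
Hence v_5 = 3·5 + 5 + (-2)·32 = -44.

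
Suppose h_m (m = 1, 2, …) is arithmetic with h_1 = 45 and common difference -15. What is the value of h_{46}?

h_m = 45 + (m - 1)·(-15).
h_{46} = 45 + 45·(-15) = -630.

-630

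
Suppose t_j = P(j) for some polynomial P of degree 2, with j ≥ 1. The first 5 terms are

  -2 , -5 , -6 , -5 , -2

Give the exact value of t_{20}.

283

1st diffs: -3, -1, 1, 3.
2nd diffs: 2, 2, 2 (constant).
So t_j = j^2 - 6j + 3.
Evaluating at j = 20 gives t_{20} = 283.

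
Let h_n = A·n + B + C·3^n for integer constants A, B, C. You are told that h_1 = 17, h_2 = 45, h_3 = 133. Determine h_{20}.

The three given values yield: A + B + 3C = 17; 2A + B + 9C = 45; 3A + B + 27C = 133.
Subtracting the first from the second: A + 6C = 28.
Subtracting the second from the third: A + 18C = 88.
Solving: C = 5, A = -2, then B = 4.
Therefore h_{20} = -40 + 4 + 5·3486784401 = 17433921969.

17433921969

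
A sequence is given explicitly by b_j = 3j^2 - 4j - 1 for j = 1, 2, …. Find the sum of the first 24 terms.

13476

Over j = 1..24: Σj = 300, Σj² = 4900.
Total = (3)·4900 + (-4)·300 + (-1)·24 = 13476.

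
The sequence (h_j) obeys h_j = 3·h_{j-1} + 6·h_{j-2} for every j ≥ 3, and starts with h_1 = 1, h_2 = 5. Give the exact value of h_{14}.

236724525

Compute successive terms:
h_3 = 21;  h_4 = 93;  h_5 = 405;  …;  h_{11} = 2832165;  h_{12} = 12383037;  h_{13} = 54142101;  h_{14} = 236724525.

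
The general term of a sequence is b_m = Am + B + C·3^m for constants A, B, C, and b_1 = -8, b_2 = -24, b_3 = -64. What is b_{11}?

-354336

At m = 1, 2, 3: A + B + 3C = -8; 2A + B + 9C = -24; 3A + B + 27C = -64.
Subtracting the first from the second: A + 6C = -16.
Subtracting the second from the third: A + 18C = -40.
Solving: C = -2, A = -4, then B = 2.
Therefore b_{11} = -44 + 2 + (-2)·177147 = -354336.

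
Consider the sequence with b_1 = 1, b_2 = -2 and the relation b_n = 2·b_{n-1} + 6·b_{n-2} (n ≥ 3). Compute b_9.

Applying the relation repeatedly:
b_3 = 2; b_4 = -8; b_5 = -4; b_6 = -56; b_7 = -136; b_8 = -608; b_9 = -2032.

-2032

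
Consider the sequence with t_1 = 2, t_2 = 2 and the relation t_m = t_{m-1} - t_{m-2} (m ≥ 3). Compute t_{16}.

Iterate the recurrence:
t_3 = 0, t_4 = -2, t_5 = -2, …, t_{13} = 2, t_{14} = 2, t_{15} = 0, t_{16} = -2.

-2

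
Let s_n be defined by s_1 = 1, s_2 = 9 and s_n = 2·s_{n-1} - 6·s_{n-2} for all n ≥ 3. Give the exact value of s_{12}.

24864

Step forward from the initial values:
s_3 = 12  s_4 = -30  s_5 = -132  s_6 = -84  s_7 = 624  s_8 = 1752  s_9 = -240  s_{10} = -10992  s_{11} = -20544  s_{12} = 24864.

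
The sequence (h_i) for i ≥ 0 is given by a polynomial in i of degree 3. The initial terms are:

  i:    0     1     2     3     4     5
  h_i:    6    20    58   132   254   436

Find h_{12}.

1st diffs: 14, 38, 74, 122, 182.
2nd diffs: 24, 36, 48, 60.
3rd diffs: 12, 12, 12 (constant).
Newton forward-difference form: h_i = 6 + 14·C(i,1) + 24·C(i,2) + 12·C(i,3).
At i = 12: i = 12, so h_{12} = 6 + 168 + 1584 + 2640 = 4398.

4398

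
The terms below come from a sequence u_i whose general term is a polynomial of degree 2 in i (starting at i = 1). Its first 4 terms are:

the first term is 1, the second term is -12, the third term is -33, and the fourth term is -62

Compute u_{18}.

-1308

1st diffs: -13, -21, -29.
2nd diffs: -8, -8 (constant).
Newton forward-difference form: u_i = 1 + (-13)·C(i-1,1) + (-8)·C(i-1,2).
At i = 18: i-1 = 17, so u_{18} = 1 - 221 - 1088 = -1308.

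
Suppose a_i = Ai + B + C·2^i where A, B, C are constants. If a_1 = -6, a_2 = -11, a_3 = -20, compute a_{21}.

-4194326

The three given values yield: A + B + 2C = -6; 2A + B + 4C = -11; 3A + B + 8C = -20.
Subtracting the first from the second: A + 2C = -5.
Subtracting the second from the third: A + 4C = -9.
Solving: C = -2, A = -1, then B = -1.
Hence a_{21} = -1·21 + (-1) + (-2)·2097152 = -4194326.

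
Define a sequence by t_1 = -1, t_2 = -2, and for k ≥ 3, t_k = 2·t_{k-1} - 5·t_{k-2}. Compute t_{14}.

-8062

Step forward from the initial values:
t_3 = 1  t_4 = 12  t_5 = 19  …  t_{11} = 1321  t_{12} = -5148  t_{13} = -16901  t_{14} = -8062.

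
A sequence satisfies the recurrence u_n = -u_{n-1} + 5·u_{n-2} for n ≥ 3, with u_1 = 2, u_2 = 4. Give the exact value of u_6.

Compute successive terms:
u_3 = 6, u_4 = 14, u_5 = 16, u_6 = 54.

54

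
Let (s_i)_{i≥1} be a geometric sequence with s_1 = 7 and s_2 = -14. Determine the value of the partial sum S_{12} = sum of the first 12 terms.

Common ratio r = -2.
s_i = 7·(-2)^(i-1).
S = 7·((-2)^12 - 1)/(-2 - 1) = 7·(4096 - 1)/(-3) = -9555.

-9555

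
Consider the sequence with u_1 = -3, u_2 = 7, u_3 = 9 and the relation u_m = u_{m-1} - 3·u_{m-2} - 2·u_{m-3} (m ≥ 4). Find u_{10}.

-1118

Iterate the recurrence:
u_4 = -6  u_5 = -47  u_6 = -47  u_7 = 106  u_8 = 341  u_9 = 117  u_{10} = -1118.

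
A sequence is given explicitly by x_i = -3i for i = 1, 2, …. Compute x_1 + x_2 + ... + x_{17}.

Over i = 1..17: Σi = 153.
Total = (-3)·153 = -459.

-459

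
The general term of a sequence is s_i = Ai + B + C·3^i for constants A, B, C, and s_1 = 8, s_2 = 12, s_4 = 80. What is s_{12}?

531424

Plug in i = 1, 2, 4: A + B + 3C = 8; 2A + B + 9C = 12; 4A + B + 81C = 80.
Subtracting the first from the second: A + 6C = 4.
Subtracting the second from the third: 2A + 72C = 68.
Solving: C = 1, A = -2, then B = 7.
Therefore s_{12} = -24 + 7 + 1·531441 = 531424.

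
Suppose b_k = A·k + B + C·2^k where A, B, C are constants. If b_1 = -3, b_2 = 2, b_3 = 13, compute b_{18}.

The three given values yield: A + B + 2C = -3; 2A + B + 4C = 2; 3A + B + 8C = 13.
Subtracting the first from the second: A + 2C = 5.
Subtracting the second from the third: A + 4C = 11.
Solving: C = 3, A = -1, then B = -8.
Therefore b_{18} = -18 + (-8) + 3·262144 = 786406.

786406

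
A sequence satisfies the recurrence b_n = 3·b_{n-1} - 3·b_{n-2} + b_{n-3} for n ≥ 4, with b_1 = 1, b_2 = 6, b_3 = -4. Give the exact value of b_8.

Compute successive terms:
b_4 = -29  b_5 = -69  b_6 = -124  b_7 = -194  b_8 = -279.

-279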